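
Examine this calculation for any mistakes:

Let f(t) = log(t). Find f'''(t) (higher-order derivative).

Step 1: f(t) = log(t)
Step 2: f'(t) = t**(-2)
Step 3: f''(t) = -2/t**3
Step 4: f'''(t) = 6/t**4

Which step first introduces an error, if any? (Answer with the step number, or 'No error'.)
Step 2

Step 2 is incorrect due to a wrong exponent.
The step shows: t**(-2)
The correct value should be: 1/t

Explanation: The exponent -1 on t was incorrectly written as -2: the term 1/t was incorrectly written as t**(-2)
The later steps are derived from this incorrect expression, so the error originates in Step 2.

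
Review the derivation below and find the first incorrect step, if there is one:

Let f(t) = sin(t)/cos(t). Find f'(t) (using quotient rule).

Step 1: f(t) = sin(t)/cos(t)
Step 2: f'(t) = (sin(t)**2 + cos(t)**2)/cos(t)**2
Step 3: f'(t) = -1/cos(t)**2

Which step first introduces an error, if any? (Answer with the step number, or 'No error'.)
Step 3

Step 3 is incorrect due to a sign flip.
The step shows: -1/cos(t)**2
The correct value should be: cos(t)**(-2)

Explanation: The sign of the whole expression was flipped: the term cos(t)**(-2) was incorrectly written as -1/cos(t)**2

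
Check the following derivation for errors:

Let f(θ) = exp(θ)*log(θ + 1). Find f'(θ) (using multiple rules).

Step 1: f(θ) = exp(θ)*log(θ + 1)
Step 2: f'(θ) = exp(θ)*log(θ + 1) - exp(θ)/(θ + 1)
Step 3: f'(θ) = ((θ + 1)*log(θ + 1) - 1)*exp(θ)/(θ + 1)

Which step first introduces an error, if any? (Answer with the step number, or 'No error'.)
Step 2

Step 2 is incorrect due to a sign flip.
The step shows: exp(θ)*log(θ + 1) - exp(θ)/(θ + 1)
The correct value should be: exp(θ)*log(θ + 1) + exp(θ)/(θ + 1)

Explanation: The sign of one term was flipped: the term exp(θ)/(θ + 1) was incorrectly written as -exp(θ)/(θ + 1)
The later steps are derived from this incorrect expression, so the error originates in Step 2.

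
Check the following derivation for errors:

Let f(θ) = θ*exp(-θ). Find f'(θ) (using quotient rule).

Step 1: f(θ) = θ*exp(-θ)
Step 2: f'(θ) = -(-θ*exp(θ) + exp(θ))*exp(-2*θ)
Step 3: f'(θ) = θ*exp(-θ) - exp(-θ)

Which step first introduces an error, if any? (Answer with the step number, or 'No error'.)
Step 2

Step 2 is incorrect due to a sign flip.
The step shows: -(-θ*exp(θ) + exp(θ))*exp(-2*θ)
The correct value should be: (-θ*exp(θ) + exp(θ))*exp(-2*θ)

Explanation: The sign of the whole expression was flipped: the term (-θ*exp(θ) + exp(θ))*exp(-2*θ) was incorrectly written as -(-θ*exp(θ) + exp(θ))*exp(-2*θ)
The later steps are derived from this incorrect expression, so the error originates in Step 2.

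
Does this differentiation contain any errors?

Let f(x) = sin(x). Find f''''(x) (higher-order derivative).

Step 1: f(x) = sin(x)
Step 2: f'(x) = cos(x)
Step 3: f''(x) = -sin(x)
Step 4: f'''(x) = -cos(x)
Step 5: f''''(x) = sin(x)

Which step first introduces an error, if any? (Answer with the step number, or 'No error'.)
No error

All steps in this derivation are correct.
The final answer f''''(x) = sin(x) is valid.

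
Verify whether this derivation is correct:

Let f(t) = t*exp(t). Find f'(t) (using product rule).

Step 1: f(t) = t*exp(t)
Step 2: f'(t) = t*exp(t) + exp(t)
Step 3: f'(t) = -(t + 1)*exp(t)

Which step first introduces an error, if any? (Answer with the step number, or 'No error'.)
Step 3

Step 3 is incorrect due to a sign flip.
The step shows: -(t + 1)*exp(t)
The correct value should be: (t + 1)*exp(t)

Explanation: The sign of the whole expression was flipped: the term (t + 1)*exp(t) was incorrectly written as -(t + 1)*exp(t)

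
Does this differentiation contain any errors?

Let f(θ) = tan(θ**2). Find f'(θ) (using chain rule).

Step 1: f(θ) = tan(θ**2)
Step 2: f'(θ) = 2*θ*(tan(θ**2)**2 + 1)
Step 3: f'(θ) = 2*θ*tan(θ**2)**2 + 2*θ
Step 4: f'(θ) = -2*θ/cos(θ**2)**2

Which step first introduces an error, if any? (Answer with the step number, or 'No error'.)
Step 4

Step 4 is incorrect due to a sign flip.
The step shows: -2*θ/cos(θ**2)**2
The correct value should be: 2*θ/cos(θ**2)**2

Explanation: The sign of the whole expression was flipped: the term 2*θ/cos(θ**2)**2 was incorrectly written as -2*θ/cos(θ**2)**2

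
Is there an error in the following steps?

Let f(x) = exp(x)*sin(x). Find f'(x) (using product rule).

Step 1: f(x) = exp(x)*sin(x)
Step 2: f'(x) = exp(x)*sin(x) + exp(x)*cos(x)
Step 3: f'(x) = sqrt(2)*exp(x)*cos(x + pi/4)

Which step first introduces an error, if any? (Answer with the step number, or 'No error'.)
Step 3

Step 3 is incorrect due to a wrong trig function.
The step shows: sqrt(2)*exp(x)*cos(x + pi/4)
The correct value should be: sqrt(2)*exp(x)*sin(x + pi/4)

Explanation: sin(x + pi/4) was incorrectly written as cos(x + pi/4): the term sqrt(2)*exp(x)*sin(x + pi/4) was incorrectly written as sqrt(2)*exp(x)*cos(x + pi/4)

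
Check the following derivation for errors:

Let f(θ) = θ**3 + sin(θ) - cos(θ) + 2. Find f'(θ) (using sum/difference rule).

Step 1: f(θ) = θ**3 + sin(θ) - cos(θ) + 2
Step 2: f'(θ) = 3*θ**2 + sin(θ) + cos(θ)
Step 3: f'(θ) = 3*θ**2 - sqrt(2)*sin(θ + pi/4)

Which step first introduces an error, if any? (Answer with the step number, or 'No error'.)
Step 3

Step 3 is incorrect due to a sign flip.
The step shows: 3*θ**2 - sqrt(2)*sin(θ + pi/4)
The correct value should be: 3*θ**2 + sqrt(2)*sin(θ + pi/4)

Explanation: The sign of one term was flipped: the term sqrt(2)*sin(θ + pi/4) was incorrectly written as -sqrt(2)*sin(θ + pi/4)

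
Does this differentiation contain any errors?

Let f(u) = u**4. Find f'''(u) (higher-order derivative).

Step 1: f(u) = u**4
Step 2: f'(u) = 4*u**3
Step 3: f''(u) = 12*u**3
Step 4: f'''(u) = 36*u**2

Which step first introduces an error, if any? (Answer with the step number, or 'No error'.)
Step 3

Step 3 is incorrect due to a wrong exponent.
The step shows: 12*u**3
The correct value should be: 12*u**2

Explanation: The exponent 2 on u was incorrectly written as 3: the term 12*u**2 was incorrectly written as 12*u**3
The later steps are derived from this incorrect expression, so the error originates in Step 3.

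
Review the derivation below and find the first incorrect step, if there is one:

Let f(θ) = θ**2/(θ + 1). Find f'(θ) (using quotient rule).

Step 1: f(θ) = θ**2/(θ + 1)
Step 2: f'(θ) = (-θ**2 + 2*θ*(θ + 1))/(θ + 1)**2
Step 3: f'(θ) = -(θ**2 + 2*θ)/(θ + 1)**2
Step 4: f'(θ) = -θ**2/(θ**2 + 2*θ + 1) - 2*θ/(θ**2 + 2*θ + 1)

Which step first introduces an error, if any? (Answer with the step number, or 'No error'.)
Step 3

Step 3 is incorrect due to a sign flip.
The step shows: -(θ**2 + 2*θ)/(θ + 1)**2
The correct value should be: (θ**2 + 2*θ)/(θ + 1)**2

Explanation: The sign of the whole expression was flipped: the term (θ**2 + 2*θ)/(θ + 1)**2 was incorrectly written as -(θ**2 + 2*θ)/(θ + 1)**2
The later steps are derived from this incorrect expression, so the error originates in Step 3.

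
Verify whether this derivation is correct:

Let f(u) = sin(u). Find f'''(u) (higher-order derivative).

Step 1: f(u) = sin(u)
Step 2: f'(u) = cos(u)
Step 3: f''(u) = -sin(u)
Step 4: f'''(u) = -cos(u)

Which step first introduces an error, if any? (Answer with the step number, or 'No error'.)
No error

All steps in this derivation are correct.
The final answer f'''(u) = -cos(u) is valid.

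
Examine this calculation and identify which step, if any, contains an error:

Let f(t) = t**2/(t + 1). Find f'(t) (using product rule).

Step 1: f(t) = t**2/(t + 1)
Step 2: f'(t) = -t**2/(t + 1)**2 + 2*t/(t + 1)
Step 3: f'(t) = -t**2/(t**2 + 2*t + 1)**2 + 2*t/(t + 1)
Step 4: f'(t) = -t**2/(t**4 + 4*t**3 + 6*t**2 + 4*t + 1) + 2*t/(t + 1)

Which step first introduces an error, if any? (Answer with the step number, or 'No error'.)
Step 3

Step 3 is incorrect due to a wrong exponent.
The step shows: -t**2/(t**2 + 2*t + 1)**2 + 2*t/(t + 1)
The correct value should be: -t**2/(t**2 + 2*t + 1) + 2*t/(t + 1)

Explanation: The exponent -1 on t**2 + 2*t + 1 was incorrectly written as -2: the term -t**2/(t**2 + 2*t + 1) was incorrectly written as -t**2/(t**2 + 2*t + 1)**2
The later steps are derived from this incorrect expression, so the error originates in Step 3.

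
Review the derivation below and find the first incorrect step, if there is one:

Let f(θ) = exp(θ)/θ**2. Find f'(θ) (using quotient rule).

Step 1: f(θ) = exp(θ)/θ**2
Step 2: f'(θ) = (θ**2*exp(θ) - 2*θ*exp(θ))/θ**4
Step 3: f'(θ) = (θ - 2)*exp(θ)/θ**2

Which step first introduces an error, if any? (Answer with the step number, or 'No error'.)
Step 3

Step 3 is incorrect due to a wrong exponent.
The step shows: (θ - 2)*exp(θ)/θ**2
The correct value should be: (θ - 2)*exp(θ)/θ**3

Explanation: The exponent -3 on θ was incorrectly written as -2: the term (θ - 2)*exp(θ)/θ**3 was incorrectly written as (θ - 2)*exp(θ)/θ**2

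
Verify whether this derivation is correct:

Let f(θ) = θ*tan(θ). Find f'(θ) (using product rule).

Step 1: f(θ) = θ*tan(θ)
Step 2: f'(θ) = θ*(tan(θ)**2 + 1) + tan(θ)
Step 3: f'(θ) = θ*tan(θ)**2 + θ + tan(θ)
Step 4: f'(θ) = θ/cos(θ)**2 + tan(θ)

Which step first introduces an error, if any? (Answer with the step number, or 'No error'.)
No error

All steps in this derivation are correct.
The final answer f'(θ) = θ/cos(θ)**2 + tan(θ) is valid.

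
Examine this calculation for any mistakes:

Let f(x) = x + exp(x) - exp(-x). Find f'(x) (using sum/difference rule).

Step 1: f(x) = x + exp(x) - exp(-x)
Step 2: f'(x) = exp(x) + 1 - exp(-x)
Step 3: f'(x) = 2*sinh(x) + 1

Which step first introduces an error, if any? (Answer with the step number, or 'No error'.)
Step 2

Step 2 is incorrect due to a sign flip.
The step shows: exp(x) + 1 - exp(-x)
The correct value should be: exp(x) + 1 + exp(-x)

Explanation: The sign of one term was flipped: the term exp(-x) was incorrectly written as -exp(-x)
The later steps are derived from this incorrect expression, so the error originates in Step 2.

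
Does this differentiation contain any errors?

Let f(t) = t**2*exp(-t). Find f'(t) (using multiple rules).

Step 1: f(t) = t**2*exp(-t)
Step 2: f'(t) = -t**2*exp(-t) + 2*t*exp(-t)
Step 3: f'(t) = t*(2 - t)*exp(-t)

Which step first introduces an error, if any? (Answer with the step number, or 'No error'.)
No error

All steps in this derivation are correct.
The final answer f'(t) = t*(2 - t)*exp(-t) is valid.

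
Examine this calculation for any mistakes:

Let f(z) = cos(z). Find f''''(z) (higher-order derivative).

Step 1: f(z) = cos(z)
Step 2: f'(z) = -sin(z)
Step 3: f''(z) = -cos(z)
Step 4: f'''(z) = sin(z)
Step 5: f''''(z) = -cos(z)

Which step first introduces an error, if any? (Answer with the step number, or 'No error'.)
Step 5

Step 5 is incorrect due to a sign flip.
The step shows: -cos(z)
The correct value should be: cos(z)

Explanation: The sign of the whole expression was flipped: the term cos(z) was incorrectly written as -cos(z)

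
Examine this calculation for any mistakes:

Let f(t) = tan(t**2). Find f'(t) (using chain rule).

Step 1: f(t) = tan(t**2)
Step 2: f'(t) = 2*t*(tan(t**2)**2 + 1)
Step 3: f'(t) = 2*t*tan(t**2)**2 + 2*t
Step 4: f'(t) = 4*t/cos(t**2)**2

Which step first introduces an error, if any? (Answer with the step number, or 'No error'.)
Step 4

Step 4 is incorrect due to a wrong coefficient.
The step shows: 4*t/cos(t**2)**2
The correct value should be: 2*t/cos(t**2)**2

Explanation: The coefficient 2 was incorrectly written as 4: the term 2*t/cos(t**2)**2 was incorrectly written as 4*t/cos(t**2)**2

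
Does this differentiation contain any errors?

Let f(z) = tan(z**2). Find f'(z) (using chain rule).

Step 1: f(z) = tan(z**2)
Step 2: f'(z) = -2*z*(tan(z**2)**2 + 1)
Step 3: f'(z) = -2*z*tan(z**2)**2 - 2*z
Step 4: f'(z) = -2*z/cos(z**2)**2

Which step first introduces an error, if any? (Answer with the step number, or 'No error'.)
Step 2

Step 2 is incorrect due to a sign flip.
The step shows: -2*z*(tan(z**2)**2 + 1)
The correct value should be: 2*z*(tan(z**2)**2 + 1)

Explanation: The sign of the whole expression was flipped: the term 2*z*(tan(z**2)**2 + 1) was incorrectly written as -2*z*(tan(z**2)**2 + 1)
The later steps are derived from this incorrect expression, so the error originates in Step 2.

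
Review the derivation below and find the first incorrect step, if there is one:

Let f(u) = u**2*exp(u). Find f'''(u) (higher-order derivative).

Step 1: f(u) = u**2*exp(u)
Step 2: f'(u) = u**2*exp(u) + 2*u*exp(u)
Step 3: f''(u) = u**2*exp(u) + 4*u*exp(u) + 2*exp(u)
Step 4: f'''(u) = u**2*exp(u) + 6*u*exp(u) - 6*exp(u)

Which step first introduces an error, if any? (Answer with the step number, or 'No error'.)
Step 4

Step 4 is incorrect due to a sign flip.
The step shows: u**2*exp(u) + 6*u*exp(u) - 6*exp(u)
The correct value should be: u**2*exp(u) + 6*u*exp(u) + 6*exp(u)

Explanation: The sign of one term was flipped: the term 6*exp(u) was incorrectly written as -6*exp(u)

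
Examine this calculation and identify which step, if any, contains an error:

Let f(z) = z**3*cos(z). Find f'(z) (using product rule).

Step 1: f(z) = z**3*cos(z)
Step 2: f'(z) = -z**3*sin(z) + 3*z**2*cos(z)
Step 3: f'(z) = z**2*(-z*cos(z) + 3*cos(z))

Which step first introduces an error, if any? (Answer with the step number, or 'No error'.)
Step 3

Step 3 is incorrect due to a wrong trig function.
The step shows: z**2*(-z*cos(z) + 3*cos(z))
The correct value should be: z**2*(-z*sin(z) + 3*cos(z))

Explanation: sin(z) was incorrectly written as cos(z): the term z**2*(-z*sin(z) + 3*cos(z)) was incorrectly written as z**2*(-z*cos(z) + 3*cos(z))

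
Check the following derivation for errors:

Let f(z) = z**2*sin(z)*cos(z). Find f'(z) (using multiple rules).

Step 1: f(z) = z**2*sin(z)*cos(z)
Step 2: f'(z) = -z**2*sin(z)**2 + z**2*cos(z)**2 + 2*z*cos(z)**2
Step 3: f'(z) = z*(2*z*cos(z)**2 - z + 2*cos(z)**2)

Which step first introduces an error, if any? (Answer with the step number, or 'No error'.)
Step 2

Step 2 is incorrect due to a wrong trig function.
The step shows: -z**2*sin(z)**2 + z**2*cos(z)**2 + 2*z*cos(z)**2
The correct value should be: -z**2*sin(z)**2 + z**2*cos(z)**2 + 2*z*sin(z)*cos(z)

Explanation: sin(z) was incorrectly written as cos(z): the term 2*z*sin(z)*cos(z) was incorrectly written as 2*z*cos(z)**2
The later steps are derived from this incorrect expression, so the error originates in Step 2.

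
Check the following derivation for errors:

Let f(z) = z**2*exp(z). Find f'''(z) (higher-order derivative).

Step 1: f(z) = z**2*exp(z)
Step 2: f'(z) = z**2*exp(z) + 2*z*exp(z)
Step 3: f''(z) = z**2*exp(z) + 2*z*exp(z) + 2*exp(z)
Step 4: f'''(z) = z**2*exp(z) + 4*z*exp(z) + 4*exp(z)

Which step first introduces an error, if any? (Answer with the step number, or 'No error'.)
Step 3

Step 3 is incorrect due to a wrong coefficient.
The step shows: z**2*exp(z) + 2*z*exp(z) + 2*exp(z)
The correct value should be: z**2*exp(z) + 4*z*exp(z) + 2*exp(z)

Explanation: The coefficient 4 was incorrectly written as 2: the term 4*z*exp(z) was incorrectly written as 2*z*exp(z)
The later steps are derived from this incorrect expression, so the error originates in Step 3.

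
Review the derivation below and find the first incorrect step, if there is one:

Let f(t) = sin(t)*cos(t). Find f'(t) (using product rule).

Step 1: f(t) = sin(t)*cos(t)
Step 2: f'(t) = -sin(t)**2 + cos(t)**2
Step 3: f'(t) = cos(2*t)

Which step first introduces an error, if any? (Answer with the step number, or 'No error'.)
No error

All steps in this derivation are correct.
The final answer f'(t) = cos(2*t) is valid.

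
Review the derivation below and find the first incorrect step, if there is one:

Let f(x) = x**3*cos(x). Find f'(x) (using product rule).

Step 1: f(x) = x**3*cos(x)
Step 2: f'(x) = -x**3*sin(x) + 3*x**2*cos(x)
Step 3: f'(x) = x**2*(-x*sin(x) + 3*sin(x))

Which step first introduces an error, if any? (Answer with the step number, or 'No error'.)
Step 3

Step 3 is incorrect due to a wrong trig function.
The step shows: x**2*(-x*sin(x) + 3*sin(x))
The correct value should be: x**2*(-x*sin(x) + 3*cos(x))

Explanation: cos(x) was incorrectly written as sin(x): the term x**2*(-x*sin(x) + 3*cos(x)) was incorrectly written as x**2*(-x*sin(x) + 3*sin(x))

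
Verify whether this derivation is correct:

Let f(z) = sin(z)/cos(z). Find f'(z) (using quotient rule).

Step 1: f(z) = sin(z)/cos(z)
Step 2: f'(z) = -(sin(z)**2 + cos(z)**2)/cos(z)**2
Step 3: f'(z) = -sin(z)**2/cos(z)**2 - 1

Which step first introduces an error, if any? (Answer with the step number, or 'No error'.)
Step 2

Step 2 is incorrect due to a sign flip.
The step shows: -(sin(z)**2 + cos(z)**2)/cos(z)**2
The correct value should be: (sin(z)**2 + cos(z)**2)/cos(z)**2

Explanation: The sign of the whole expression was flipped: the term (sin(z)**2 + cos(z)**2)/cos(z)**2 was incorrectly written as -(sin(z)**2 + cos(z)**2)/cos(z)**2
The later steps are derived from this incorrect expression, so the error originates in Step 2.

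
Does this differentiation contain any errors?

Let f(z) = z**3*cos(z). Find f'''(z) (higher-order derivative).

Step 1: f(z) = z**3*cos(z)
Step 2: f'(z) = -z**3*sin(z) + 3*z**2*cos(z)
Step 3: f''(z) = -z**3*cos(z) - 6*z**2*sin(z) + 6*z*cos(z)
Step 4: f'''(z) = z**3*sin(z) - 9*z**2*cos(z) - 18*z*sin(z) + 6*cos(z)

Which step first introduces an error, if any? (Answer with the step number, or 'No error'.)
No error

All steps in this derivation are correct.
The final answer f'''(z) = z**3*sin(z) - 9*z**2*cos(z) - 18*z*sin(z) + 6*cos(z) is valid.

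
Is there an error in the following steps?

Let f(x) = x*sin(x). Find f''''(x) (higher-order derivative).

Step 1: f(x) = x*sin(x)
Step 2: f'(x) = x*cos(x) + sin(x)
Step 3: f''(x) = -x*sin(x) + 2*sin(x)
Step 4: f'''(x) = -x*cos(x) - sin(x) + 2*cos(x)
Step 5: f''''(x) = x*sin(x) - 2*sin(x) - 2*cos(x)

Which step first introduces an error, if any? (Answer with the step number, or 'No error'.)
Step 3

Step 3 is incorrect due to a wrong trig function.
The step shows: -x*sin(x) + 2*sin(x)
The correct value should be: -x*sin(x) + 2*cos(x)

Explanation: cos(x) was incorrectly written as sin(x): the term 2*cos(x) was incorrectly written as 2*sin(x)
The later steps are derived from this incorrect expression, so the error originates in Step 3.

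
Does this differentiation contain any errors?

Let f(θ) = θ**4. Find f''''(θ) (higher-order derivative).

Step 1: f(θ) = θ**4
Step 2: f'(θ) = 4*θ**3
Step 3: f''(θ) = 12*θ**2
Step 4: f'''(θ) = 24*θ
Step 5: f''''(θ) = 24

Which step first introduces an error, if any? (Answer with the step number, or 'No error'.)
No error

All steps in this derivation are correct.
The final answer f''''(θ) = 24 is valid.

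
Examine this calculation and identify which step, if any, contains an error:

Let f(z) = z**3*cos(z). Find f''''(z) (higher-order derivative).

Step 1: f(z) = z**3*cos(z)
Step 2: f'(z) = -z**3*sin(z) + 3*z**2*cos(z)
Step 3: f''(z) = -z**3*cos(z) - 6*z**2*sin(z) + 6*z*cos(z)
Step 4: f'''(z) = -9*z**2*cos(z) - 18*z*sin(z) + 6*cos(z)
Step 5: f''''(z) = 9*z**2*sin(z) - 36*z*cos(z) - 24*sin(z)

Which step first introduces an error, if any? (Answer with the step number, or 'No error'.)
Step 4

Step 4 is incorrect due to a dropped term.
The step shows: -9*z**2*cos(z) - 18*z*sin(z) + 6*cos(z)
The correct value should be: z**3*sin(z) - 9*z**2*cos(z) - 18*z*sin(z) + 6*cos(z)

Explanation: A term was dropped: the term z**3*sin(z) was incorrectly omitted
The later steps are derived from this incorrect expression, so the error originates in Step 4.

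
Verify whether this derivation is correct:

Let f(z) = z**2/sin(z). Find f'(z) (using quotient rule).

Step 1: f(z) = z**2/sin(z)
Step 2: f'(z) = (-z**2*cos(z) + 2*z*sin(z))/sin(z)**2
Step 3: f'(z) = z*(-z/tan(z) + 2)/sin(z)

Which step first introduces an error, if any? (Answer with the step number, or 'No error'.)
No error

All steps in this derivation are correct.
The final answer f'(z) = z*(-z/tan(z) + 2)/sin(z) is valid.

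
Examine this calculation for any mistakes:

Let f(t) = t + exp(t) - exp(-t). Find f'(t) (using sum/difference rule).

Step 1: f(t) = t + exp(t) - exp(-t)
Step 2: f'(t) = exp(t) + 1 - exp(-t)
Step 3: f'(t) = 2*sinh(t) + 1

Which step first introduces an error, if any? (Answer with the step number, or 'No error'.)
Step 2

Step 2 is incorrect due to a sign flip.
The step shows: exp(t) + 1 - exp(-t)
The correct value should be: exp(t) + 1 + exp(-t)

Explanation: The sign of one term was flipped: the term exp(-t) was incorrectly written as -exp(-t)
The later steps are derived from this incorrect expression, so the error originates in Step 2.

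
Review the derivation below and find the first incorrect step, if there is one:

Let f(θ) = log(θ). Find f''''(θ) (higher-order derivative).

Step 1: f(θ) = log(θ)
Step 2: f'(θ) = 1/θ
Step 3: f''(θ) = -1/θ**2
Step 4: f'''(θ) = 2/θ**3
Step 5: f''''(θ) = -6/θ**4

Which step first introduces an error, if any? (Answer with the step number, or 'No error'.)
No error

All steps in this derivation are correct.
The final answer f''''(θ) = -6/θ**4 is valid.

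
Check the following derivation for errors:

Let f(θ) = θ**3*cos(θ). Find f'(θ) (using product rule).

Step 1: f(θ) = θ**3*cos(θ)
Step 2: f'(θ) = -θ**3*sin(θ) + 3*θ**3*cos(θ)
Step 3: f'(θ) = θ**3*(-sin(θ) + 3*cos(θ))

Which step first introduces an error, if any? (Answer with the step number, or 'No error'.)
Step 2

Step 2 is incorrect due to a wrong exponent.
The step shows: -θ**3*sin(θ) + 3*θ**3*cos(θ)
The correct value should be: -θ**3*sin(θ) + 3*θ**2*cos(θ)

Explanation: The exponent 2 on θ was incorrectly written as 3: the term 3*θ**2*cos(θ) was incorrectly written as 3*θ**3*cos(θ)
The later steps are derived from this incorrect expression, so the error originates in Step 2.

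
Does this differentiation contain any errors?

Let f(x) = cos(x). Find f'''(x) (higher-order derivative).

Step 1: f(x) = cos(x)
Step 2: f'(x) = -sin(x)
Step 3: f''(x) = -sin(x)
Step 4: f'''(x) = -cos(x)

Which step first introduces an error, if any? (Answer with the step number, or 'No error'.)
Step 3

Step 3 is incorrect due to a wrong trig function.
The step shows: -sin(x)
The correct value should be: -cos(x)

Explanation: cos(x) was incorrectly written as sin(x): the term -cos(x) was incorrectly written as -sin(x)
The later steps are derived from this incorrect expression, so the error originates in Step 3.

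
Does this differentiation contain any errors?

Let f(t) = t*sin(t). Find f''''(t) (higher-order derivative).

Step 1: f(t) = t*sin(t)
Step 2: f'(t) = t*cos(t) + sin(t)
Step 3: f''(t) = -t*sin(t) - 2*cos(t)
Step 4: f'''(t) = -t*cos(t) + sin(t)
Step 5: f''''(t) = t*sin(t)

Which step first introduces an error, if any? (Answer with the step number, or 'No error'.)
Step 3

Step 3 is incorrect due to a sign flip.
The step shows: -t*sin(t) - 2*cos(t)
The correct value should be: -t*sin(t) + 2*cos(t)

Explanation: The sign of one term was flipped: the term 2*cos(t) was incorrectly written as -2*cos(t)
The later steps are derived from this incorrect expression, so the error originates in Step 3.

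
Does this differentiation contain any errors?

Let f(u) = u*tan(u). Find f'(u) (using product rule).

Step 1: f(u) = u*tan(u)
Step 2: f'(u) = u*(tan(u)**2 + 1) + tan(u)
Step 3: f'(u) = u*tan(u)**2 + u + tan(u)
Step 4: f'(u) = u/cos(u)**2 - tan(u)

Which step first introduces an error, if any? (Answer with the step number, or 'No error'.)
Step 4

Step 4 is incorrect due to a sign flip.
The step shows: u/cos(u)**2 - tan(u)
The correct value should be: u/cos(u)**2 + tan(u)

Explanation: The sign of one term was flipped: the term tan(u) was incorrectly written as -tan(u)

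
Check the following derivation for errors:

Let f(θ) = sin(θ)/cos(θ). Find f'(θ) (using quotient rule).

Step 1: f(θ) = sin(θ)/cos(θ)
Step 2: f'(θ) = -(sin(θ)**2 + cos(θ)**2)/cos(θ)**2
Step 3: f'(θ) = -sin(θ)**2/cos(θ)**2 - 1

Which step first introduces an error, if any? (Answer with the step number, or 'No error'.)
Step 2

Step 2 is incorrect due to a sign flip.
The step shows: -(sin(θ)**2 + cos(θ)**2)/cos(θ)**2
The correct value should be: (sin(θ)**2 + cos(θ)**2)/cos(θ)**2

Explanation: The sign of the whole expression was flipped: the term (sin(θ)**2 + cos(θ)**2)/cos(θ)**2 was incorrectly written as -(sin(θ)**2 + cos(θ)**2)/cos(θ)**2
The later steps are derived from this incorrect expression, so the error originates in Step 2.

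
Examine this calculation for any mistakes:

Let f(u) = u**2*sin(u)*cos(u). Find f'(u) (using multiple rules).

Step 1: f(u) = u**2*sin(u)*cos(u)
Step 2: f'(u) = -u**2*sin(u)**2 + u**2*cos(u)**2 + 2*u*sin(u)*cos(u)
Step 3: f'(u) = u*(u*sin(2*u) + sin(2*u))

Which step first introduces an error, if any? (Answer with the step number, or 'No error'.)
Step 3

Step 3 is incorrect due to a wrong trig function.
The step shows: u*(u*sin(2*u) + sin(2*u))
The correct value should be: u*(u*cos(2*u) + sin(2*u))

Explanation: cos(2*u) was incorrectly written as sin(2*u): the term u*(u*cos(2*u) + sin(2*u)) was incorrectly written as u*(u*sin(2*u) + sin(2*u))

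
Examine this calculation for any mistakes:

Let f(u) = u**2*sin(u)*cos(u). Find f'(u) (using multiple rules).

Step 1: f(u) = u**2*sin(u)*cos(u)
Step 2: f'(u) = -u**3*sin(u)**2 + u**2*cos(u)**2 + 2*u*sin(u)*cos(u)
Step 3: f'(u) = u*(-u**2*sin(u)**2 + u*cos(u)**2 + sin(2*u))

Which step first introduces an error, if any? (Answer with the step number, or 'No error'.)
Step 2

Step 2 is incorrect due to a wrong exponent.
The step shows: -u**3*sin(u)**2 + u**2*cos(u)**2 + 2*u*sin(u)*cos(u)
The correct value should be: -u**2*sin(u)**2 + u**2*cos(u)**2 + 2*u*sin(u)*cos(u)

Explanation: The exponent 2 on u was incorrectly written as 3: the term -u**2*sin(u)**2 was incorrectly written as -u**3*sin(u)**2
The later steps are derived from this incorrect expression, so the error originates in Step 2.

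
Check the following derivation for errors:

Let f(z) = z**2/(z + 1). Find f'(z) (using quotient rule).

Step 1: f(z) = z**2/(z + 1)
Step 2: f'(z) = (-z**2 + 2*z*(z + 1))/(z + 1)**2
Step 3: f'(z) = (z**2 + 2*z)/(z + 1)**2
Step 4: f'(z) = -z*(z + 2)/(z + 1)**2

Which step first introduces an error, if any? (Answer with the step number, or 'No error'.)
Step 4

Step 4 is incorrect due to a sign flip.
The step shows: -z*(z + 2)/(z + 1)**2
The correct value should be: z*(z + 2)/(z + 1)**2

Explanation: The sign of the whole expression was flipped: the term z*(z + 2)/(z + 1)**2 was incorrectly written as -z*(z + 2)/(z + 1)**2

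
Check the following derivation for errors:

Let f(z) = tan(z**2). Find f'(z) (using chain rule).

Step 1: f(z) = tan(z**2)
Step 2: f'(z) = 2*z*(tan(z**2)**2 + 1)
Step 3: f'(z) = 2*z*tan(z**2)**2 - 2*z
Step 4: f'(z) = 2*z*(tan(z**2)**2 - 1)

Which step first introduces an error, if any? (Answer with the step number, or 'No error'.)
Step 3

Step 3 is incorrect due to a sign flip.
The step shows: 2*z*tan(z**2)**2 - 2*z
The correct value should be: 2*z*tan(z**2)**2 + 2*z

Explanation: The sign of one term was flipped: the term 2*z was incorrectly written as -2*z
The later steps are derived from this incorrect expression, so the error originates in Step 3.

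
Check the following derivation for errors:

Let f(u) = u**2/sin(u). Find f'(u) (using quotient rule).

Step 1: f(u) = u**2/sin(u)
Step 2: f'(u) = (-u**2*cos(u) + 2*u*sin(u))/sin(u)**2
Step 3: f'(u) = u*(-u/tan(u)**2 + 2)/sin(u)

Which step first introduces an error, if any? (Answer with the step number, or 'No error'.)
Step 3

Step 3 is incorrect due to a wrong exponent.
The step shows: u*(-u/tan(u)**2 + 2)/sin(u)
The correct value should be: u*(-u/tan(u) + 2)/sin(u)

Explanation: The exponent -1 on tan(u) was incorrectly written as -2: the term u*(-u/tan(u) + 2)/sin(u) was incorrectly written as u*(-u/tan(u)**2 + 2)/sin(u)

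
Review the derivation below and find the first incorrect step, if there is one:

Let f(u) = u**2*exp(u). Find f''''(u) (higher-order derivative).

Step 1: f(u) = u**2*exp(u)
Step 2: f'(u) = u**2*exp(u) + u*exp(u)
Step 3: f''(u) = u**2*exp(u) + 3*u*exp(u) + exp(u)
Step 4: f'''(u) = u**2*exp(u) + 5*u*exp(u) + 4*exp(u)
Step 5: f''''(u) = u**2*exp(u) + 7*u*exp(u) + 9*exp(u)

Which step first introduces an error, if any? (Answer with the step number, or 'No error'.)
Step 2

Step 2 is incorrect due to a wrong coefficient.
The step shows: u**2*exp(u) + u*exp(u)
The correct value should be: u**2*exp(u) + 2*u*exp(u)

Explanation: The coefficient 2 was incorrectly written as 1: the term 2*u*exp(u) was incorrectly written as u*exp(u)
The later steps are derived from this incorrect expression, so the error originates in Step 2.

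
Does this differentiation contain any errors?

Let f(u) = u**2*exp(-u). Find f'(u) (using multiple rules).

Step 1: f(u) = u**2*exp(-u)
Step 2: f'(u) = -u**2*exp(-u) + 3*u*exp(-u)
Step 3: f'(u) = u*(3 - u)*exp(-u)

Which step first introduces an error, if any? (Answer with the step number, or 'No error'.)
Step 2

Step 2 is incorrect due to a wrong coefficient.
The step shows: -u**2*exp(-u) + 3*u*exp(-u)
The correct value should be: -u**2*exp(-u) + 2*u*exp(-u)

Explanation: The coefficient 2 was incorrectly written as 3: the term 2*u*exp(-u) was incorrectly written as 3*u*exp(-u)
The later steps are derived from this incorrect expression, so the error originates in Step 2.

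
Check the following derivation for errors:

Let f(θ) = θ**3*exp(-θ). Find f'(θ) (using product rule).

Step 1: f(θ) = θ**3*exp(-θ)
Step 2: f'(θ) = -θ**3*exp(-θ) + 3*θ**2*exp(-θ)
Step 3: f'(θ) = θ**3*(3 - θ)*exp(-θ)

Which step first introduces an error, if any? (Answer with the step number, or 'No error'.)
Step 3

Step 3 is incorrect due to a wrong exponent.
The step shows: θ**3*(3 - θ)*exp(-θ)
The correct value should be: θ**2*(3 - θ)*exp(-θ)

Explanation: The exponent 2 on θ was incorrectly written as 3: the term θ**2*(3 - θ)*exp(-θ) was incorrectly written as θ**3*(3 - θ)*exp(-θ)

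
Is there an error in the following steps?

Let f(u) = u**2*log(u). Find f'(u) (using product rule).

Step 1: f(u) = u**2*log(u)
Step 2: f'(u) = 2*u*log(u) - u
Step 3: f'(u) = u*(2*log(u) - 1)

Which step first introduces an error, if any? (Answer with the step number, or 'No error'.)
Step 2

Step 2 is incorrect due to a sign flip.
The step shows: 2*u*log(u) - u
The correct value should be: 2*u*log(u) + u

Explanation: The sign of one term was flipped: the term u was incorrectly written as -u
The later steps are derived from this incorrect expression, so the error originates in Step 2.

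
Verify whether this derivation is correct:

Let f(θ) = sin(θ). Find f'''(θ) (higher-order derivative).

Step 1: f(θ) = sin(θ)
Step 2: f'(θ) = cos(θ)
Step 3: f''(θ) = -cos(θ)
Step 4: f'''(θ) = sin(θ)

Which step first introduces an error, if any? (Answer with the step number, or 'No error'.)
Step 3

Step 3 is incorrect due to a wrong trig function.
The step shows: -cos(θ)
The correct value should be: -sin(θ)

Explanation: sin(θ) was incorrectly written as cos(θ): the term -sin(θ) was incorrectly written as -cos(θ)
The later steps are derived from this incorrect expression, so the error originates in Step 3.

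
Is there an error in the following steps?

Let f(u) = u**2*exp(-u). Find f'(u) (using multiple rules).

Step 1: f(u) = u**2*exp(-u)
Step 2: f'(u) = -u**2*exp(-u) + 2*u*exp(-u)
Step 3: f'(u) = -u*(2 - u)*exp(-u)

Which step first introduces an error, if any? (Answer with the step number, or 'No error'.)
Step 3

Step 3 is incorrect due to a sign flip.
The step shows: -u*(2 - u)*exp(-u)
The correct value should be: u*(2 - u)*exp(-u)

Explanation: The sign of the whole expression was flipped: the term u*(2 - u)*exp(-u) was incorrectly written as -u*(2 - u)*exp(-u)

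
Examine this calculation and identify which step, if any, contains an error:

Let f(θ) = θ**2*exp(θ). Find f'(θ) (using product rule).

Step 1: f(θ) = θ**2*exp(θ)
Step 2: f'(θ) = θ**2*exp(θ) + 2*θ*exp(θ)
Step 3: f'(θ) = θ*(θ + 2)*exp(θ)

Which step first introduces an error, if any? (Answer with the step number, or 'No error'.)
No error

All steps in this derivation are correct.
The final answer f'(θ) = θ*(θ + 2)*exp(θ) is valid.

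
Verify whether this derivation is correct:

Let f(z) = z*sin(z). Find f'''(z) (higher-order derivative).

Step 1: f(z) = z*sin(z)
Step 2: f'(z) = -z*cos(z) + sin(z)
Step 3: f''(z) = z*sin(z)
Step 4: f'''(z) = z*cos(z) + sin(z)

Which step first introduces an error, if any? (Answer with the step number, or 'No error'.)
Step 2

Step 2 is incorrect due to a sign flip.
The step shows: -z*cos(z) + sin(z)
The correct value should be: z*cos(z) + sin(z)

Explanation: The sign of one term was flipped: the term z*cos(z) was incorrectly written as -z*cos(z)
The later steps are derived from this incorrect expression, so the error originates in Step 2.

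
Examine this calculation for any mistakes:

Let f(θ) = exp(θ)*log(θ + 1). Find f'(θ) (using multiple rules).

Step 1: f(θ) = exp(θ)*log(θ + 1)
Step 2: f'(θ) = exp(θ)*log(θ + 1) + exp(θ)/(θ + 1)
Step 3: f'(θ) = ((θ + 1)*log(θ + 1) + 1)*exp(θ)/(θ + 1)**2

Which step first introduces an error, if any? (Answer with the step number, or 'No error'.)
Step 3

Step 3 is incorrect due to a wrong exponent.
The step shows: ((θ + 1)*log(θ + 1) + 1)*exp(θ)/(θ + 1)**2
The correct value should be: ((θ + 1)*log(θ + 1) + 1)*exp(θ)/(θ + 1)

Explanation: The exponent -1 on θ + 1 was incorrectly written as -2: the term ((θ + 1)*log(θ + 1) + 1)*exp(θ)/(θ + 1) was incorrectly written as ((θ + 1)*log(θ + 1) + 1)*exp(θ)/(θ + 1)**2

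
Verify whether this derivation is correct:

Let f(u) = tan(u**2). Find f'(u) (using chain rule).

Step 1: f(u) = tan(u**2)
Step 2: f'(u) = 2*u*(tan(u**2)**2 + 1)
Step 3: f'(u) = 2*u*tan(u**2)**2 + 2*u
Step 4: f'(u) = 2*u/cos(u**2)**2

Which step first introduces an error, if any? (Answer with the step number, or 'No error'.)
No error

All steps in this derivation are correct.
The final answer f'(u) = 2*u/cos(u**2)**2 is valid.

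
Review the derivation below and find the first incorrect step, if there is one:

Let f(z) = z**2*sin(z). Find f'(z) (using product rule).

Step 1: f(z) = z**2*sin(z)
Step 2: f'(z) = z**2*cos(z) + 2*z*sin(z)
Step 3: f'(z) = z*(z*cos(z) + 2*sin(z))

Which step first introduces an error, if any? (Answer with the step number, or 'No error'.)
No error

All steps in this derivation are correct.
The final answer f'(z) = z*(z*cos(z) + 2*sin(z)) is valid.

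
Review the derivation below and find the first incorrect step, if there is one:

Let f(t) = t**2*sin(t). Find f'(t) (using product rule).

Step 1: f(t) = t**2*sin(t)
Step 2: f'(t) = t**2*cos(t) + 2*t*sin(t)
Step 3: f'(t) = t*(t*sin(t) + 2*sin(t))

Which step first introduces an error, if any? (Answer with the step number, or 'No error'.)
Step 3

Step 3 is incorrect due to a wrong trig function.
The step shows: t*(t*sin(t) + 2*sin(t))
The correct value should be: t*(t*cos(t) + 2*sin(t))

Explanation: cos(t) was incorrectly written as sin(t): the term t*(t*cos(t) + 2*sin(t)) was incorrectly written as t*(t*sin(t) + 2*sin(t))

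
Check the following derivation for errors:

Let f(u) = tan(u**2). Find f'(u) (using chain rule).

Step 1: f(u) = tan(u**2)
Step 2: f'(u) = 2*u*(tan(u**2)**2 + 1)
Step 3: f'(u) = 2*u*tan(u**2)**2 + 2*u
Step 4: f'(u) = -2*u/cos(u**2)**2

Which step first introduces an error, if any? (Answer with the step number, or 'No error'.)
Step 4

Step 4 is incorrect due to a sign flip.
The step shows: -2*u/cos(u**2)**2
The correct value should be: 2*u/cos(u**2)**2

Explanation: The sign of the whole expression was flipped: the term 2*u/cos(u**2)**2 was incorrectly written as -2*u/cos(u**2)**2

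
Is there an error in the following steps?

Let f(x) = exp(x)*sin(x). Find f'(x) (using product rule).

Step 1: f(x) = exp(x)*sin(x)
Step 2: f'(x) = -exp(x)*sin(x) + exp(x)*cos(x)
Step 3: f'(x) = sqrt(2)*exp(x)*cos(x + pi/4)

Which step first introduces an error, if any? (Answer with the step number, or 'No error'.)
Step 2

Step 2 is incorrect due to a sign flip.
The step shows: -exp(x)*sin(x) + exp(x)*cos(x)
The correct value should be: exp(x)*sin(x) + exp(x)*cos(x)

Explanation: The sign of one term was flipped: the term exp(x)*sin(x) was incorrectly written as -exp(x)*sin(x)
The later steps are derived from this incorrect expression, so the error originates in Step 2.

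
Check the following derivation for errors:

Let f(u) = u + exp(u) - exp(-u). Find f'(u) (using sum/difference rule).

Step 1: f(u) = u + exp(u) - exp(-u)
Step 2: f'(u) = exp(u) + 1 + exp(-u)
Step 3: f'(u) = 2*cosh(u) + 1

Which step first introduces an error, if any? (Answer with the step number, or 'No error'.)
No error

All steps in this derivation are correct.
The final answer f'(u) = 2*cosh(u) + 1 is valid.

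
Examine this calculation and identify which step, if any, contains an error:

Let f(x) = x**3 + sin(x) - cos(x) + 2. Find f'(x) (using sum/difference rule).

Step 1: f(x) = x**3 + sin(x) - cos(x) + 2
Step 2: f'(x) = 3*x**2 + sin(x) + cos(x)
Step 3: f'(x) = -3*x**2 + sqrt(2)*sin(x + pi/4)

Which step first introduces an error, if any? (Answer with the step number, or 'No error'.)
Step 3

Step 3 is incorrect due to a sign flip.
The step shows: -3*x**2 + sqrt(2)*sin(x + pi/4)
The correct value should be: 3*x**2 + sqrt(2)*sin(x + pi/4)

Explanation: The sign of one term was flipped: the term 3*x**2 was incorrectly written as -3*x**2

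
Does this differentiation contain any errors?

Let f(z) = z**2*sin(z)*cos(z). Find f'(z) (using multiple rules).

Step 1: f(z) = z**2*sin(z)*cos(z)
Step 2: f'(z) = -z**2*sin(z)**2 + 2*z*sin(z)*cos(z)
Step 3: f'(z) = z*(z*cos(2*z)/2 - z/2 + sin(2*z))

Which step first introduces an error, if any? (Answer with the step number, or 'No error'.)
Step 2

Step 2 is incorrect due to a dropped term.
The step shows: -z**2*sin(z)**2 + 2*z*sin(z)*cos(z)
The correct value should be: -z**2*sin(z)**2 + z**2*cos(z)**2 + 2*z*sin(z)*cos(z)

Explanation: A term was dropped: the term z**2*cos(z)**2 was incorrectly omitted
The later steps are derived from this incorrect expression, so the error originates in Step 2.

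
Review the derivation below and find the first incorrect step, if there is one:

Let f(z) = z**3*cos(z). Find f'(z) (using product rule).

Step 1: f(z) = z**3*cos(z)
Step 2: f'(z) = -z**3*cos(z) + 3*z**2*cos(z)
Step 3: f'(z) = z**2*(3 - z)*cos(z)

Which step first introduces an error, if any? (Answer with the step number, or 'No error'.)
Step 2

Step 2 is incorrect due to a wrong trig function.
The step shows: -z**3*cos(z) + 3*z**2*cos(z)
The correct value should be: -z**3*sin(z) + 3*z**2*cos(z)

Explanation: sin(z) was incorrectly written as cos(z): the term -z**3*sin(z) was incorrectly written as -z**3*cos(z)
The later steps are derived from this incorrect expression, so the error originates in Step 2.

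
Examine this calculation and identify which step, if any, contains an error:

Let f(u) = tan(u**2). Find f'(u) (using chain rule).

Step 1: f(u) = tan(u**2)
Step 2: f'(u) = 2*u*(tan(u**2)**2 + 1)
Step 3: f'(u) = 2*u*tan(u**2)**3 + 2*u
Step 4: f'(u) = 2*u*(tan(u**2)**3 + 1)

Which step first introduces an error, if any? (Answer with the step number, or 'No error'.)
Step 3

Step 3 is incorrect due to a wrong exponent.
The step shows: 2*u*tan(u**2)**3 + 2*u
The correct value should be: 2*u*tan(u**2)**2 + 2*u

Explanation: The exponent 2 on tan(u**2) was incorrectly written as 3: the term 2*u*tan(u**2)**2 was incorrectly written as 2*u*tan(u**2)**3
The later steps are derived from this incorrect expression, so the error originates in Step 3.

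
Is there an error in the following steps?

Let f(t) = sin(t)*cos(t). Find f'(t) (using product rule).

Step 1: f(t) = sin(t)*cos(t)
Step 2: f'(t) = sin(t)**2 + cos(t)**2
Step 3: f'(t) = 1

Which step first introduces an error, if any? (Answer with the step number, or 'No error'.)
Step 2

Step 2 is incorrect due to a sign flip.
The step shows: sin(t)**2 + cos(t)**2
The correct value should be: -sin(t)**2 + cos(t)**2

Explanation: The sign of one term was flipped: the term -sin(t)**2 was incorrectly written as sin(t)**2
The later steps are derived from this incorrect expression, so the error originates in Step 2.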